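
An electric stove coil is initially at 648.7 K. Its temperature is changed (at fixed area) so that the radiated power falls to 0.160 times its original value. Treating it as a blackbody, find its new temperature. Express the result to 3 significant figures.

T₂ ≈ 410 K

P ∝ T⁴, so T₂/T₁ = (P₂/P₁)^(1/4) = (0.160)^(1/4) = 0.632456.
T₂ = 648.7 × 0.632456 = 410 K.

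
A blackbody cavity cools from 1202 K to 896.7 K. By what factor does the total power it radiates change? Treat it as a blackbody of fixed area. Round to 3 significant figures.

P₂/P₁ ≈ 0.310

P ∝ T⁴, so P₂/P₁ = (T₂/T₁)⁴ = (896.7/1202)⁴ = (0.746007)⁴ = 0.310.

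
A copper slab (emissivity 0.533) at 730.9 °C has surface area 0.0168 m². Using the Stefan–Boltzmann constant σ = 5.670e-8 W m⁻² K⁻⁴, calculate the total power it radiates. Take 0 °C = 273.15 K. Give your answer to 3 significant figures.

P ≈ 516 W

T = 730.9 °C + 273.15 = 1004.05 K.
Area A = 0.0168 m².
P = εσAT⁴ = 0.533 × 5.670×10⁻⁸ × 0.0168 × (1004.05)⁴ = 516 W.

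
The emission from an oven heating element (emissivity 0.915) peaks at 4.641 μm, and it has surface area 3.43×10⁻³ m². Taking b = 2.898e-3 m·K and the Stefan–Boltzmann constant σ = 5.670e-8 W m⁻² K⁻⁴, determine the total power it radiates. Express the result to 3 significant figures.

P ≈ 27.1 W

Wien's law: T = b/λ_max = 2.898×10⁻³/4.641×10⁻⁶ = 624.434 K.
Area A = 3.43×10⁻³ m².
Then P = εσAT⁴ = 0.915×5.670×10⁻⁸×3.43×10⁻³×(624.434)⁴ = 27.1 W.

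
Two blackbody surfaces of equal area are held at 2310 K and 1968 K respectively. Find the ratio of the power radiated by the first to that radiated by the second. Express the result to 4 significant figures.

P₁/P₂ ≈ 1.898

With equal areas, P₁/P₂ = (T₁/T₂)⁴ = (2310/1968)⁴ = 1.898.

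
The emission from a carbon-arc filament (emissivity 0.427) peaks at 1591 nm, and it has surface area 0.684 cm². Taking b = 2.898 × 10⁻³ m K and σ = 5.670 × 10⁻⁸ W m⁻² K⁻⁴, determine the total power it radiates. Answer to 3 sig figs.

Wien's law: T = b/λ_max = 2.898×10⁻³/1.591×10⁻⁶ = 1821.50 K.
Area A = 0.684 cm² = 6.84×10⁻⁵ m².
Then P = εσAT⁴ = 0.427×5.670×10⁻⁸×6.84×10⁻⁵×(1821.50)⁴ = 18.2 W.

P ≈ 18.2 W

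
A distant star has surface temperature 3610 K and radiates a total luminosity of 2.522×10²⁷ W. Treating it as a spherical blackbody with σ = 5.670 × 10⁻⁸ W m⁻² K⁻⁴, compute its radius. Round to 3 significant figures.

R ≈ 4.57×10⁹ m

L = 4πR²σT⁴ ⇒ R = √(L/(4πσT⁴)).
σT⁴ = 9.62968×10⁶ W/m², so R = √(2.522×10²⁷/(4π×9.62968×10⁶)) = 4.57×10⁹ m.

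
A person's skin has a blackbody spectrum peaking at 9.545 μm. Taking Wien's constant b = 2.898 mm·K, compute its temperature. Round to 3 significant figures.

T ≈ 304 K

Wien's law gives T = b/λ_max = (2.898×10⁻³ m·K)/(9.545×10⁻⁶ m) = 304 K.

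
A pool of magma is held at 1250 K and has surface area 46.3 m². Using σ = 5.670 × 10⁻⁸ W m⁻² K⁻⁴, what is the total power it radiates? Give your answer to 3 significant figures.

Area A = 46.3 m².
P = σAT⁴ = 5.670×10⁻⁸ × 46.3 × (1250)⁴ = 6.41×10⁶ W.

P ≈ 6.41×10⁶ W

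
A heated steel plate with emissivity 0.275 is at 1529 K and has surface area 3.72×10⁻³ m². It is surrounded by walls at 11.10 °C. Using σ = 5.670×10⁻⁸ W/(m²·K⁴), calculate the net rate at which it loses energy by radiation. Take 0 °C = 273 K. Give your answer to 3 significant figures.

Net loss ≈ 317 W

Surroundings: T = 11.10 °C + 273 = 284.10 K.
Area A = 3.72×10⁻³ m².
Net radiated power P_net = εσA(T⁴ − T₀⁴) = 0.275×5.670×10⁻⁸×3.72×10⁻³×(1529⁴ − 284.10⁴).
T⁴ − T₀⁴ = 5.46550×10¹² − 6.51456×10⁹ = 5.45899×10¹² K⁴, so P_net = 317 W.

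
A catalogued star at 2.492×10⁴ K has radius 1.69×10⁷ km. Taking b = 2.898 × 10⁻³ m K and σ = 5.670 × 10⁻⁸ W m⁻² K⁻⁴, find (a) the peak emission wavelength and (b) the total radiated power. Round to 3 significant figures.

λ_max ≈ 116 nm; P ≈ 7.85×10³¹ W

(a) λ_max = b/T = 2.898×10⁻³/2.492×10⁴ = 1.163×10⁻⁷ m = 116 nm.
Surface area A = 4πR² = 4π(1.69×10¹⁰ m)² = 3.58908×10²¹ m².
(b) P = σAT⁴ = 5.670×10⁻⁸×3.58908×10²¹×(2.492×10⁴)⁴ = 7.85×10³¹ W.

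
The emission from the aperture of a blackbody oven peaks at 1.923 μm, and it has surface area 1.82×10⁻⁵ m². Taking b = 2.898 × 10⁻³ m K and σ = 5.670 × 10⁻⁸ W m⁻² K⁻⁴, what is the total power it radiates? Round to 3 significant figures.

Wien's law: T = b/λ_max = 2.898×10⁻³/1.923×10⁻⁶ = 1507.02 K.
Area A = 1.82×10⁻⁵ m².
Then P = σAT⁴ = 5.670×10⁻⁸×1.82×10⁻⁵×(1507.02)⁴ = 5.32 W.

P ≈ 5.32 W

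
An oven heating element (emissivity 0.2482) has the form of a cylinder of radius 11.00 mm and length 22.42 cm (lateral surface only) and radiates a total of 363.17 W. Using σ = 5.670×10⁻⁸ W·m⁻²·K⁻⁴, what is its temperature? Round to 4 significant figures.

Lateral area A = 2πrL = 2π×0.01100×0.2242 = 0.0154956 m².
P = εσAT⁴ ⇒ T = (P/(εσA))^(1/4) = (363.17/(0.2482×5.670×10⁻⁸×0.0154956))^(1/4) = 1136 K.

T ≈ 1136 K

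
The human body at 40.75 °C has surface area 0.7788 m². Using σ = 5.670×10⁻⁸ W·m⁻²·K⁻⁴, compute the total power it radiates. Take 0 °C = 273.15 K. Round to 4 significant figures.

P ≈ 428.7 W

T = 40.75 °C + 273.15 = 313.90 K.
Area A = 0.7788 m².
P = σAT⁴ = 5.670×10⁻⁸ × 0.7788 × (313.90)⁴ = 428.7 W.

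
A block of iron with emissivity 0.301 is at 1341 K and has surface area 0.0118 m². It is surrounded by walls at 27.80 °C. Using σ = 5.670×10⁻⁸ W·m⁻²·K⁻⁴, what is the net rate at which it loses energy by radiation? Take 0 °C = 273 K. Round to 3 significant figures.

Surroundings: T = 27.80 °C + 273 = 300.80 K.
Area A = 0.0118 m².
Net radiated power P_net = εσA(T⁴ − T₀⁴) = 0.301×5.670×10⁻⁸×0.0118×(1341⁴ − 300.80⁴).
T⁴ − T₀⁴ = 3.23381×10¹² − 8.18675×10⁹ = 3.22562×10¹² K⁴, so P_net = 650 W.

Net loss ≈ 650 W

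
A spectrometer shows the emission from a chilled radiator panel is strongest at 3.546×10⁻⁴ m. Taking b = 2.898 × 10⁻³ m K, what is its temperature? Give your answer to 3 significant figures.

T ≈ 8.17 K

Wien's law gives T = b/λ_max = (2.898×10⁻³ m·K)/(3.546×10⁻⁴ m) = 8.17 K.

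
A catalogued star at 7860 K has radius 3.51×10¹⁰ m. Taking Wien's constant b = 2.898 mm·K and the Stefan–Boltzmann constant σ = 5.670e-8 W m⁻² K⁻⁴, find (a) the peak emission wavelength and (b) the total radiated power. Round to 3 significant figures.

λ_max ≈ 369 nm; P ≈ 3.35×10³⁰ W

(a) λ_max = b/T = 2.898×10⁻³/7860 = 3.687×10⁻⁷ m = 369 nm.
Surface area A = 4πR² = 4π(3.51×10¹⁰ m)² = 1.54819×10²² m².
(b) P = σAT⁴ = 5.670×10⁻⁸×1.54819×10²²×(7860)⁴ = 3.35×10³⁰ W.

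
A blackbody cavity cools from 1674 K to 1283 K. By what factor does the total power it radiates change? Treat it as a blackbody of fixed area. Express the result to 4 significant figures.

P₂/P₁ ≈ 0.3451

P ∝ T⁴, so P₂/P₁ = (T₂/T₁)⁴ = (1283/1674)⁴ = (0.766428)⁴ = 0.3451.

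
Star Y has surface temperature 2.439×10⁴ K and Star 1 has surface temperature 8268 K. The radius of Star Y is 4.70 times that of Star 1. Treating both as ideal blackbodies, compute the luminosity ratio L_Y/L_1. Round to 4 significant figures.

L ∝ R²T⁴, so L_Y/L_1 = (R_Y/R_1)²(T_Y/T_1)⁴ = (4.70)² × (2.439×10⁴/8268)⁴ = 22.09 × 75.7261 = 1673.

L_Y/L_1 ≈ 1673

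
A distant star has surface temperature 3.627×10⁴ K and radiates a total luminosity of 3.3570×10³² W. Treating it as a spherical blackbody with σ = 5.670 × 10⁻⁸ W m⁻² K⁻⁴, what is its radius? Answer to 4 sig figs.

L = 4πR²σT⁴ ⇒ R = √(L/(4πσT⁴)).
σT⁴ = 9.81236×10¹⁰ W/m², so R = √(3.3570×10³²/(4π×9.81236×10¹⁰)) = 1.650×10¹⁰ m.

R ≈ 1.650×10¹⁰ m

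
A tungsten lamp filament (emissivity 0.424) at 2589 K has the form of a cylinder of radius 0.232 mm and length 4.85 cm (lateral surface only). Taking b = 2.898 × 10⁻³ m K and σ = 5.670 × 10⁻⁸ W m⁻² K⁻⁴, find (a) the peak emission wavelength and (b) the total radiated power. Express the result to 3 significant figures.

(a) λ_max = b/T = 2.898×10⁻³/2589 = 1.119×10⁻⁶ m = 1.12×10³ nm.
Lateral area A = 2πrL = 2π×2.32×10⁻⁴×0.0485 = 7.06984×10⁻⁵ m².
(b) P = εσAT⁴ = 0.424×5.670×10⁻⁸×7.06984×10⁻⁵×(2589)⁴ = 76.4 W.

λ_max ≈ 1.12×10³ nm; P ≈ 76.4 W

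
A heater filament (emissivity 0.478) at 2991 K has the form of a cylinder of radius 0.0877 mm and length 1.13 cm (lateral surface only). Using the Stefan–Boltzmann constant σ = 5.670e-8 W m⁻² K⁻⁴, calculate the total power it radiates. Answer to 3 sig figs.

P ≈ 13.5 W

Lateral area A = 2πrL = 2π×8.77×10⁻⁵×0.0113 = 6.22670×10⁻⁶ m².
P = εσAT⁴ = 0.478 × 5.670×10⁻⁸ × 6.22670×10⁻⁶ × (2991)⁴ = 13.5 W.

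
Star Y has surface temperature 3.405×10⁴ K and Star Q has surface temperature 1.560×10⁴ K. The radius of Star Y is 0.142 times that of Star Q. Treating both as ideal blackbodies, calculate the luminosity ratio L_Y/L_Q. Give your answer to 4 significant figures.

L_Y/L_Q ≈ 0.4577

L ∝ R²T⁴, so L_Y/L_Q = (R_Y/R_Q)²(T_Y/T_Q)⁴ = (0.142)² × (3.405×10⁴/1.560×10⁴)⁴ = 0.020164 × 22.6971 = 0.4577.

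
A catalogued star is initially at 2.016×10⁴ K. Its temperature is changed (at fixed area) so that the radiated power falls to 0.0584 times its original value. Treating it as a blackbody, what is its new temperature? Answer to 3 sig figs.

T₂ ≈ 9.91×10³ K

P ∝ T⁴, so T₂/T₁ = (P₂/P₁)^(1/4) = (0.0584)^(1/4) = 0.491590.
T₂ = 2.016×10⁴ × 0.491590 = 9.91×10³ K.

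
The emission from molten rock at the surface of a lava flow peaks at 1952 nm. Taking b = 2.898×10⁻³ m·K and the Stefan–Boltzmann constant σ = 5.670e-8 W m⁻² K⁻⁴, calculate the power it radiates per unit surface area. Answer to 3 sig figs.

I ≈ 2.75×10⁵ W/m²

Wien's law: T = b/λ_max = 2.898×10⁻³/1.952×10⁻⁶ = 1484.63 K.
Then I = σT⁴ = 5.670×10⁻⁸×(1484.63)⁴ = 2.75×10⁵ W/m².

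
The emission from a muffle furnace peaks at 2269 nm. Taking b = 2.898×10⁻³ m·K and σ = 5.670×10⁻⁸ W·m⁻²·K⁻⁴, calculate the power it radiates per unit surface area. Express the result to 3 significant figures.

Wien's law: T = b/λ_max = 2.898×10⁻³/2.269×10⁻⁶ = 1277.21 K.
Then I = σT⁴ = 5.670×10⁻⁸×(1277.21)⁴ = 1.51×10⁵ W/m².

I ≈ 1.51×10⁵ W/m²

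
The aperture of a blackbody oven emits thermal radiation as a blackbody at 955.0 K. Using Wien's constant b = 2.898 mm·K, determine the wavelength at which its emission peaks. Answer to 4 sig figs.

λ_max ≈ 3.035 μm

Wien's displacement law: λ_max = b/T = (2.898×10⁻³ m·K)/(955.0 K) = 3.0346×10⁻⁶ m.
That is 3.035 μm, in the infrared range.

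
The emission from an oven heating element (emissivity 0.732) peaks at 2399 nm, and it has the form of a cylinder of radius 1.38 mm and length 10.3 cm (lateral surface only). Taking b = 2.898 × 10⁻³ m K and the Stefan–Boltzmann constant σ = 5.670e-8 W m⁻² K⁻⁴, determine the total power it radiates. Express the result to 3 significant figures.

P ≈ 78.9 W

Wien's law: T = b/λ_max = 2.898×10⁻³/2.399×10⁻⁶ = 1208.00 K.
Lateral area A = 2πrL = 2π×1.38×10⁻³×0.103 = 8.93092×10⁻⁴ m².
Then P = εσAT⁴ = 0.732×5.670×10⁻⁸×8.93092×10⁻⁴×(1208.00)⁴ = 78.9 W.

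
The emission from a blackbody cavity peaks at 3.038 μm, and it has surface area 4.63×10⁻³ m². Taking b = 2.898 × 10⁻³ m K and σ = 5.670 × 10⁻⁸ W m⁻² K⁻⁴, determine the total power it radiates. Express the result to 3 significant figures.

P ≈ 217 W

Wien's law: T = b/λ_max = 2.898×10⁻³/3.038×10⁻⁶ = 953.917 K.
Area A = 4.63×10⁻³ m².
Then P = σAT⁴ = 5.670×10⁻⁸×4.63×10⁻³×(953.917)⁴ = 217 W.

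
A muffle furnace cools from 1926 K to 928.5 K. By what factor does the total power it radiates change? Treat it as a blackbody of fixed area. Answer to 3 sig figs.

P₂/P₁ ≈ 0.0540

P ∝ T⁴, so P₂/P₁ = (T₂/T₁)⁴ = (928.5/1926)⁴ = (0.482087)⁴ = 0.0540.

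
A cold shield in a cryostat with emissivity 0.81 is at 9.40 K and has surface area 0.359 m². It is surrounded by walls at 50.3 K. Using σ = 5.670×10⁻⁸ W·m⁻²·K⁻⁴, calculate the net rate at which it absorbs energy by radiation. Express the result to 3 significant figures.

Area A = 0.359 m².
Net radiated power P_net = εσA(T⁴ − T₀⁴) = 0.81×5.670×10⁻⁸×0.359×(9.40⁴ − 50.3⁴).
T⁴ − T₀⁴ = 7807.49 − 6.40136×10⁶ = -6.39355×10⁶ K⁴, so P_net = -0.105 W — negative, meaning a net gain of 0.105 W.

Net gain ≈ 0.105 W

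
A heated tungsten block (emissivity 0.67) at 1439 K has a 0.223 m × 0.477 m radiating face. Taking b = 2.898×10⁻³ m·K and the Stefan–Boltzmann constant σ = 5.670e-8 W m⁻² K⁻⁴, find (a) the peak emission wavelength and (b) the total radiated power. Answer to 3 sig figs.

(a) λ_max = b/T = 2.898×10⁻³/1439 = 2.014×10⁻⁶ m = 2.01 μm.
Area A = 0.223 × 0.477 = 0.106371 m².
(b) P = εσAT⁴ = 0.67×5.670×10⁻⁸×0.106371×(1439)⁴ = 1.73×10⁴ W.

λ_max ≈ 2.01 μm; P ≈ 1.73×10⁴ W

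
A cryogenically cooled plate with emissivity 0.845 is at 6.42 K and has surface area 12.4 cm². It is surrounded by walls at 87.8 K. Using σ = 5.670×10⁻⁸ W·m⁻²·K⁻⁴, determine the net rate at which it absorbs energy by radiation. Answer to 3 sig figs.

Area A = 12.4 cm² = 1.24×10⁻³ m².
Net radiated power P_net = εσA(T⁴ − T₀⁴) = 0.845×5.670×10⁻⁸×1.24×10⁻³×(6.42⁴ − 87.8⁴).
T⁴ − T₀⁴ = 1698.79 − 5.94262×10⁷ = -5.94245×10⁷ K⁴, so P_net = -3.53×10⁻³ W — negative, meaning a net gain of 3.53×10⁻³ W.

Net gain ≈ 3.53×10⁻³ W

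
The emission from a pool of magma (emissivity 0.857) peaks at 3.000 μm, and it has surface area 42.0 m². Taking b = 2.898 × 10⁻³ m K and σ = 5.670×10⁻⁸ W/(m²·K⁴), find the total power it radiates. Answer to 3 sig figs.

P ≈ 1.78×10⁶ W

Wien's law: T = b/λ_max = 2.898×10⁻³/3.000×10⁻⁶ = 966.000 K.
Area A = 42.0 m².
Then P = εσAT⁴ = 0.857×5.670×10⁻⁸×42.0×(966.000)⁴ = 1.78×10⁶ W.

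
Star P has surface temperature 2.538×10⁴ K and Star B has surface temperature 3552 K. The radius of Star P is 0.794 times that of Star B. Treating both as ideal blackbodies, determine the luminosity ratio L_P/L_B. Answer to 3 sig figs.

L ∝ R²T⁴, so L_P/L_B = (R_P/R_B)²(T_P/T_B)⁴ = (0.794)² × (2.538×10⁴/3552)⁴ = 0.630436 × 2606.60 = 1.64×10³.

L_P/L_B ≈ 1.64×10³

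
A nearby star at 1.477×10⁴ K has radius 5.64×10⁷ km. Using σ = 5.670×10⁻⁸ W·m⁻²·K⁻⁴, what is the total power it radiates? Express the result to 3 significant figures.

P ≈ 1.08×10³² W

Surface area A = 4πR² = 4π(5.64×10¹⁰ m)² = 3.99731×10²² m².
P = σAT⁴ = 5.670×10⁻⁸ × 3.99731×10²² × (1.477×10⁴)⁴ = 1.08×10³² W.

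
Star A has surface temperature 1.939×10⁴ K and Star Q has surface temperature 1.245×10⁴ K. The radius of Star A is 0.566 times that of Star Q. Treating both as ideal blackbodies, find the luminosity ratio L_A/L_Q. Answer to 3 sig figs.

L ∝ R²T⁴, so L_A/L_Q = (R_A/R_Q)²(T_A/T_Q)⁴ = (0.566)² × (1.939×10⁴/1.245×10⁴)⁴ = 0.320356 × 5.88347 = 1.88.

L_A/L_Q ≈ 1.88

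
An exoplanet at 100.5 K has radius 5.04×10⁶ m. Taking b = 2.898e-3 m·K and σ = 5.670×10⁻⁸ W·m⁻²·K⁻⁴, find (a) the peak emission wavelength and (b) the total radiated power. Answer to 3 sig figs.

(a) λ_max = b/T = 2.898×10⁻³/100.5 = 2.884×10⁻⁵ m = 28.8 μm.
Surface area A = 4πR² = 4π(5.04×10⁶ m)² = 3.19206×10¹⁴ m².
(b) P = σAT⁴ = 5.670×10⁻⁸×3.19206×10¹⁴×(100.5)⁴ = 1.85×10¹⁵ W.

λ_max ≈ 28.8 μm; P ≈ 1.85×10¹⁵ W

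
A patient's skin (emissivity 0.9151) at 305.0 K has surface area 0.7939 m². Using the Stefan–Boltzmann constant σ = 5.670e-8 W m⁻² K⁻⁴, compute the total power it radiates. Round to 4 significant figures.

P ≈ 356.5 W

Area A = 0.7939 m².
P = εσAT⁴ = 0.9151 × 5.670×10⁻⁸ × 0.7939 × (305.0)⁴ = 356.5 W.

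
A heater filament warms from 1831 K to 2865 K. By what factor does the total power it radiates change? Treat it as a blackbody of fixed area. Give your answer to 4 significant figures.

P₂/P₁ ≈ 5.994

P ∝ T⁴, so P₂/P₁ = (T₂/T₁)⁴ = (2865/1831)⁴ = (1.56472)⁴ = 5.994.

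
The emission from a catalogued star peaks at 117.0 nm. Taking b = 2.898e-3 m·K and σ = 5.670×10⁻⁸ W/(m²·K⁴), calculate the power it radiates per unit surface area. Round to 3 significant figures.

I ≈ 2.13×10¹⁰ W/m²

Wien's law: T = b/λ_max = 2.898×10⁻³/1.170×10⁻⁷ = 24769.2 K.
Then I = σT⁴ = 5.670×10⁻⁸×(24769.2)⁴ = 2.13×10¹⁰ W/m².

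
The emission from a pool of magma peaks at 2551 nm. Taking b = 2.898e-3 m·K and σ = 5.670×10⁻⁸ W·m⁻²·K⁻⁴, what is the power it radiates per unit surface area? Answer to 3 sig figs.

Wien's law: T = b/λ_max = 2.898×10⁻³/2.551×10⁻⁶ = 1136.03 K.
Then I = σT⁴ = 5.670×10⁻⁸×(1136.03)⁴ = 9.44×10⁴ W/m².

I ≈ 9.44×10⁴ W/m²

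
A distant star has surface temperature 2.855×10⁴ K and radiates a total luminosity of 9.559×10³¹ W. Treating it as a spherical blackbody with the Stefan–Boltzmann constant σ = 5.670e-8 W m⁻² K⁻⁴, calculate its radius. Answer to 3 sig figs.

R ≈ 1.42×10¹⁰ m

L = 4πR²σT⁴ ⇒ R = √(L/(4πσT⁴)).
σT⁴ = 3.76710×10¹⁰ W/m², so R = √(9.559×10³¹/(4π×3.76710×10¹⁰)) = 1.42×10¹⁰ m.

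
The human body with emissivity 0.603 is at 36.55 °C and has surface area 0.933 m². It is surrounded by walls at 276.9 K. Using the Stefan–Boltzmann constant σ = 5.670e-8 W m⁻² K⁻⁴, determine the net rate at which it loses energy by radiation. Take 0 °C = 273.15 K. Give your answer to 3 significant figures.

T = 36.55 °C + 273.15 = 309.70 K.
Area A = 0.933 m².
Net radiated power P_net = εσA(T⁴ − T₀⁴) = 0.603×5.670×10⁻⁸×0.933×(309.70⁴ − 276.9⁴).
T⁴ − T₀⁴ = 9.19951×10⁹ − 5.87884×10⁹ = 3.32067×10⁹ K⁴, so P_net = 106 W.

Net loss ≈ 106 W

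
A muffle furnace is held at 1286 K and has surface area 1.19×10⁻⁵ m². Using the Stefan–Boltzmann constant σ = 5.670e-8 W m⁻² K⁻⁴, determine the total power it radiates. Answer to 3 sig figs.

P ≈ 1.85 W

Area A = 1.19×10⁻⁵ m².
P = σAT⁴ = 5.670×10⁻⁸ × 1.19×10⁻⁵ × (1286)⁴ = 1.85 W.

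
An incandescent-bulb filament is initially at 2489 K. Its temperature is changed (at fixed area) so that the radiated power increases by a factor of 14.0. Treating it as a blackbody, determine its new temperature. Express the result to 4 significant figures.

T₂ ≈ 4815 K

P ∝ T⁴, so T₂/T₁ = (P₂/P₁)^(1/4) = (14.0)^(1/4) = 1.93434.
T₂ = 2489 × 1.93434 = 4815 K.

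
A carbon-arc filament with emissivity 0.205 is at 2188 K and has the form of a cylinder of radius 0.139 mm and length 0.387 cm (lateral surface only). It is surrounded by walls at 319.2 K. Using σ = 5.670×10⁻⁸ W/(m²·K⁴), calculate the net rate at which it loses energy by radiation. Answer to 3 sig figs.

Lateral area A = 2πrL = 2π×1.39×10⁻⁴×3.87×10⁻³ = 3.37991×10⁻⁶ m².
Net radiated power P_net = εσA(T⁴ − T₀⁴) = 0.205×5.670×10⁻⁸×3.37991×10⁻⁶×(2188⁴ − 319.2⁴).
T⁴ − T₀⁴ = 2.29187×10¹³ − 1.03813×10¹⁰ = 2.29083×10¹³ K⁴, so P_net = 0.900 W.

Net loss ≈ 0.900 W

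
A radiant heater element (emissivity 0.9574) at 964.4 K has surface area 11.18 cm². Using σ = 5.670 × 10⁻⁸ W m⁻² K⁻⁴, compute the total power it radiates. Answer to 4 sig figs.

Area A = 11.18 cm² = 1.118×10⁻³ m².
P = εσAT⁴ = 0.9574 × 5.670×10⁻⁸ × 1.118×10⁻³ × (964.4)⁴ = 52.50 W.

P ≈ 52.50 W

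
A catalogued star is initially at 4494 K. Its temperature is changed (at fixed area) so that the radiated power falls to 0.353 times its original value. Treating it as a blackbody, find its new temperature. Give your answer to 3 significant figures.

P ∝ T⁴, so T₂/T₁ = (P₂/P₁)^(1/4) = (0.353)^(1/4) = 0.770803.
T₂ = 4494 × 0.770803 = 3.46×10³ K.

T₂ ≈ 3.46×10³ K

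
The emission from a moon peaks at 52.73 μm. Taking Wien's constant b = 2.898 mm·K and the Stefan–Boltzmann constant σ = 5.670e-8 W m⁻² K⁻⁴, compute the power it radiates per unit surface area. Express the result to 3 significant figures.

Wien's law: T = b/λ_max = 2.898×10⁻³/5.273×10⁻⁵ = 54.9592 K.
Then I = σT⁴ = 5.670×10⁻⁸×(54.9592)⁴ = 0.517 W/m².

I ≈ 0.517 W/m²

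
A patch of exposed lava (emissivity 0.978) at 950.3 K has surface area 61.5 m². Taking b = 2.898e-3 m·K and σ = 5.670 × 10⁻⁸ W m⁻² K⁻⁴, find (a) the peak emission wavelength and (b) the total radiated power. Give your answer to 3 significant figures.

λ_max ≈ 3.05 μm; P ≈ 2.78×10⁶ W

(a) λ_max = b/T = 2.898×10⁻³/950.3 = 3.050×10⁻⁶ m = 3.05 μm.
Area A = 61.5 m².
(b) P = εσAT⁴ = 0.978×5.670×10⁻⁸×61.5×(950.3)⁴ = 2.78×10⁶ W.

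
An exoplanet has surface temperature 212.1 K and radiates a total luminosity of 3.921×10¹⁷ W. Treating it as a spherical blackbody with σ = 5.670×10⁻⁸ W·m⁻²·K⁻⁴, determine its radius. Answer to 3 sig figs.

R ≈ 1.65×10⁷ m

L = 4πR²σT⁴ ⇒ R = √(L/(4πσT⁴)).
σT⁴ = 114.748 W/m², so R = √(3.921×10¹⁷/(4π×114.748)) = 1.65×10⁷ m.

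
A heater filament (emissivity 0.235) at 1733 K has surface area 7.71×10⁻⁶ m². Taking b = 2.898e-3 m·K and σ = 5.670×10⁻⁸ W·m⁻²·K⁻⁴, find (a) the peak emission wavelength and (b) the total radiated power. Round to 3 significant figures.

λ_max ≈ 1.67×10³ nm; P ≈ 0.927 W

(a) λ_max = b/T = 2.898×10⁻³/1733 = 1.672×10⁻⁶ m = 1.67×10³ nm.
Area A = 7.71×10⁻⁶ m².
(b) P = εσAT⁴ = 0.235×5.670×10⁻⁸×7.71×10⁻⁶×(1733)⁴ = 0.927 W.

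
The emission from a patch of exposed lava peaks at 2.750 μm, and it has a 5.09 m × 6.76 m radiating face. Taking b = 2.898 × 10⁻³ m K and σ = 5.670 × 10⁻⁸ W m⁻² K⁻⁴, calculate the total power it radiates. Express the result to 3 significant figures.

P ≈ 2.41×10⁶ W

Wien's law: T = b/λ_max = 2.898×10⁻³/2.750×10⁻⁶ = 1053.82 K.
Area A = 5.09 × 6.76 = 34.4084 m².
Then P = σAT⁴ = 5.670×10⁻⁸×34.4084×(1053.82)⁴ = 2.41×10⁶ W.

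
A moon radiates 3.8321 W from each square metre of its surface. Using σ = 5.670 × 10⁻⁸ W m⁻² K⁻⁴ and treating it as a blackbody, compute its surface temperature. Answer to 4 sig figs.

T ≈ 90.67 K

I = σT⁴, so T = (I/σ)^(1/4) = (3.8321/(5.670×10⁻⁸))^(1/4) = 90.67 K.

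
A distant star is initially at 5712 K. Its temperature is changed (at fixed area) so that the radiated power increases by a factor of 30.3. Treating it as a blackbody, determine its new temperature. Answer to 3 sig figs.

P ∝ T⁴, so T₂/T₁ = (P₂/P₁)^(1/4) = (30.3)^(1/4) = 2.34618.
T₂ = 5712 × 2.34618 = 1.34×10⁴ K.

T₂ ≈ 1.34×10⁴ K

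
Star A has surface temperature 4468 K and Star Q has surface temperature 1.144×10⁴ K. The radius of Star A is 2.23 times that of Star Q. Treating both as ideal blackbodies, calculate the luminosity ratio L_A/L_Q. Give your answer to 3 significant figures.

L ∝ R²T⁴, so L_A/L_Q = (R_A/R_Q)²(T_A/T_Q)⁴ = (2.23)² × (4468/1.144×10⁴)⁴ = 4.9729 × 0.0232674 = 0.116.

L_A/L_Q ≈ 0.116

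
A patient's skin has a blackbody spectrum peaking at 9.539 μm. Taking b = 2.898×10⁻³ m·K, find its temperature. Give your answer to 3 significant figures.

Wien's law gives T = b/λ_max = (2.898×10⁻³ m·K)/(9.539×10⁻⁶ m) = 304 K.

T ≈ 304 K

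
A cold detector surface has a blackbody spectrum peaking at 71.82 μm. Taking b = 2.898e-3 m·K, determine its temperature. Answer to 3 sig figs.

T ≈ 40.4 K

Wien's law gives T = b/λ_max = (2.898×10⁻³ m·K)/(7.182×10⁻⁵ m) = 40.4 K.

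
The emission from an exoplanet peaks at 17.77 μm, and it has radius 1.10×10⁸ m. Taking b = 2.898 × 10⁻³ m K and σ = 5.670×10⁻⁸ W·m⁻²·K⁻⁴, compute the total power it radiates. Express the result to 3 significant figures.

P ≈ 6.10×10¹⁸ W

Wien's law: T = b/λ_max = 2.898×10⁻³/1.777×10⁻⁵ = 163.084 K.
Surface area A = 4πR² = 4π(1.10×10⁸ m)² = 1.52053×10¹⁷ m².
Then P = σAT⁴ = 5.670×10⁻⁸×1.52053×10¹⁷×(163.084)⁴ = 6.10×10¹⁸ W.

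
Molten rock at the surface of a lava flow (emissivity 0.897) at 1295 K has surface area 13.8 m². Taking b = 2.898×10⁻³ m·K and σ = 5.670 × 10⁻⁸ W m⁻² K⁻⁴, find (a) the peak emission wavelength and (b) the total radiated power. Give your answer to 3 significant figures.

(a) λ_max = b/T = 2.898×10⁻³/1295 = 2.238×10⁻⁶ m = 2.24×10³ nm.
Area A = 13.8 m².
(b) P = εσAT⁴ = 0.897×5.670×10⁻⁸×13.8×(1295)⁴ = 1.97×10⁶ W.

λ_max ≈ 2.24×10³ nm; P ≈ 1.97×10⁶ W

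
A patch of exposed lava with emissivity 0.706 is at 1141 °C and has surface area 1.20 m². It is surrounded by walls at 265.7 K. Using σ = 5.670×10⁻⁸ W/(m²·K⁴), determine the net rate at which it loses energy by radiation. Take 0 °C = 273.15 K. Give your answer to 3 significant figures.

Net loss ≈ 1.92×10⁵ W

T = 1141 °C + 273.15 = 1414.15 K.
Area A = 1.20 m².
Net radiated power P_net = εσA(T⁴ − T₀⁴) = 0.706×5.670×10⁻⁸×1.20×(1414.15⁴ − 265.7⁴).
T⁴ − T₀⁴ = 3.99928×10¹² − 4.98386×10⁹ = 3.99430×10¹² K⁴, so P_net = 1.92×10⁵ W.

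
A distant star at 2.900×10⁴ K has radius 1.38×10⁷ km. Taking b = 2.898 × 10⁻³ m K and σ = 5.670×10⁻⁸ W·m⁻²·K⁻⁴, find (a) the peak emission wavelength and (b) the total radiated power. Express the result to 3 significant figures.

λ_max ≈ 99.9 nm; P ≈ 9.60×10³¹ W

(a) λ_max = b/T = 2.898×10⁻³/2.900×10⁴ = 9.993×10⁻⁸ m = 99.9 nm.
Surface area A = 4πR² = 4π(1.38×10¹⁰ m)² = 2.39314×10²¹ m².
(b) P = σAT⁴ = 5.670×10⁻⁸×2.39314×10²¹×(2.900×10⁴)⁴ = 9.60×10³¹ W.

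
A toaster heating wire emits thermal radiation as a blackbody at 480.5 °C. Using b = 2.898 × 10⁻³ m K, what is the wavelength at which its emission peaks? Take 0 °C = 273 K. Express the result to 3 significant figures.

T = 480.5 °C + 273 = 753.5 K.
Wien's displacement law: λ_max = b/T = (2.898×10⁻³ m·K)/(753.5 K) = 3.846×10⁻⁶ m.
That is 3.85 μm, in the infrared range.

λ_max ≈ 3.85 μm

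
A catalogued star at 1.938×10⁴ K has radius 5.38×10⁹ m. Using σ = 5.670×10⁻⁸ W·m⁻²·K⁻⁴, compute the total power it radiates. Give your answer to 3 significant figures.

P ≈ 2.91×10³⁰ W

Surface area A = 4πR² = 4π(5.38×10⁹ m)² = 3.63726×10²⁰ m².
P = σAT⁴ = 5.670×10⁻⁸ × 3.63726×10²⁰ × (1.938×10⁴)⁴ = 2.91×10³⁰ W.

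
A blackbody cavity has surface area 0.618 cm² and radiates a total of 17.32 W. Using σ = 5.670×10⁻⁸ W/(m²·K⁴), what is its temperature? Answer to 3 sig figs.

T ≈ 1.49×10³ K

Area A = 0.618 cm² = 6.18×10⁻⁵ m².
P = σAT⁴ ⇒ T = (P/(σA))^(1/4) = (17.32/(5.670×10⁻⁸×6.18×10⁻⁵))^(1/4) = 1.49×10³ K.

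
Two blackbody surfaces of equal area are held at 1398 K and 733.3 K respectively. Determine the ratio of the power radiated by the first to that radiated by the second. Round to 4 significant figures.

P₁/P₂ ≈ 13.21

With equal areas, P₁/P₂ = (T₁/T₂)⁴ = (1398/733.3)⁴ = 13.21.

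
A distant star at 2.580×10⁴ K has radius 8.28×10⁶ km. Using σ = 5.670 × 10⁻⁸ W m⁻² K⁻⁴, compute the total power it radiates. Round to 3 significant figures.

Surface area A = 4πR² = 4π(8.28×10⁹ m)² = 8.61530×10²⁰ m².
P = σAT⁴ = 5.670×10⁻⁸ × 8.61530×10²⁰ × (2.580×10⁴)⁴ = 2.16×10³¹ W.

P ≈ 2.16×10³¹ W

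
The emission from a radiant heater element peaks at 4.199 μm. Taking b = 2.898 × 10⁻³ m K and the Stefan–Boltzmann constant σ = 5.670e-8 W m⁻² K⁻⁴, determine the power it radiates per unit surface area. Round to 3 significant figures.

Wien's law: T = b/λ_max = 2.898×10⁻³/4.199×10⁻⁶ = 690.164 K.
Then I = σT⁴ = 5.670×10⁻⁸×(690.164)⁴ = 1.29×10⁴ W/m².

I ≈ 1.29×10⁴ W/m²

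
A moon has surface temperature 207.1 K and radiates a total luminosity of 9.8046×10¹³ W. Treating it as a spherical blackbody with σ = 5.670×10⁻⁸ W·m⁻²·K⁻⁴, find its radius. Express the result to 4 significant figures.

R ≈ 2.735×10⁵ m

L = 4πR²σT⁴ ⇒ R = √(L/(4πσT⁴)).
σT⁴ = 104.305 W/m², so R = √(9.8046×10¹³/(4π×104.305)) = 2.735×10⁵ m.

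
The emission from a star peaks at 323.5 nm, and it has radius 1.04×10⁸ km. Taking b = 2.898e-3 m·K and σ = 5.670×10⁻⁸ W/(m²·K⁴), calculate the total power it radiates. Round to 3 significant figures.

P ≈ 4.96×10³¹ W

Wien's law: T = b/λ_max = 2.898×10⁻³/3.235×10⁻⁷ = 8958.27 K.
Surface area A = 4πR² = 4π(1.04×10¹¹ m)² = 1.35918×10²³ m².
Then P = σAT⁴ = 5.670×10⁻⁸×1.35918×10²³×(8958.27)⁴ = 4.96×10³¹ W.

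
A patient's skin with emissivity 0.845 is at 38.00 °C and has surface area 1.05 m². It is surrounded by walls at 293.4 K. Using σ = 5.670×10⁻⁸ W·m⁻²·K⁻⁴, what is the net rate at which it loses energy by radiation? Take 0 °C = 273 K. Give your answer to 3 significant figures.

Net loss ≈ 97.8 W

T = 38.00 °C + 273 = 311.00 K.
Area A = 1.05 m².
Net radiated power P_net = εσA(T⁴ − T₀⁴) = 0.845×5.670×10⁻⁸×1.05×(311.00⁴ − 293.4⁴).
T⁴ − T₀⁴ = 9.35495×10⁹ − 7.41038×10⁹ = 1.94457×10⁹ K⁴, so P_net = 97.8 W.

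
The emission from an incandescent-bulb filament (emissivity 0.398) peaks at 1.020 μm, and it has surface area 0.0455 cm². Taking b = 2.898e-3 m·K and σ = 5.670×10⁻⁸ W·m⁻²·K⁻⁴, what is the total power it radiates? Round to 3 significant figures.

P ≈ 6.69 W

Wien's law: T = b/λ_max = 2.898×10⁻³/1.020×10⁻⁶ = 2841.18 K.
Area A = 0.0455 cm² = 4.55×10⁻⁶ m².
Then P = εσAT⁴ = 0.398×5.670×10⁻⁸×4.55×10⁻⁶×(2841.18)⁴ = 6.69 W.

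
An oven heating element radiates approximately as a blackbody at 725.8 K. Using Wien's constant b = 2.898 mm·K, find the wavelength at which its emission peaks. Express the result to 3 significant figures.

Wien's displacement law: λ_max = b/T = (2.898×10⁻³ m·K)/(725.8 K) = 3.993×10⁻⁶ m.
That is 3.99 μm, in the infrared range.

λ_max ≈ 3.99 μm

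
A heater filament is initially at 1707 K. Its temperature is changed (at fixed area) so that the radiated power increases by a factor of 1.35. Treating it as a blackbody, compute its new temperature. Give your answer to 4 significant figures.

P ∝ T⁴, so T₂/T₁ = (P₂/P₁)^(1/4) = (1.35)^(1/4) = 1.07791.
T₂ = 1707 × 1.07791 = 1840 K.

T₂ ≈ 1840 K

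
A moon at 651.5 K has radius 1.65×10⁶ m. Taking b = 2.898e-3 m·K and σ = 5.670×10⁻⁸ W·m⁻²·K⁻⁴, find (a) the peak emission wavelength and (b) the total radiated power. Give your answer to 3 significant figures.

λ_max ≈ 4.45 μm; P ≈ 3.49×10¹⁷ W

(a) λ_max = b/T = 2.898×10⁻³/651.5 = 4.448×10⁻⁶ m = 4.45 μm.
Surface area A = 4πR² = 4π(1.65×10⁶ m)² = 3.42119×10¹³ m².
(b) P = σAT⁴ = 5.670×10⁻⁸×3.42119×10¹³×(651.5)⁴ = 3.49×10¹⁷ W.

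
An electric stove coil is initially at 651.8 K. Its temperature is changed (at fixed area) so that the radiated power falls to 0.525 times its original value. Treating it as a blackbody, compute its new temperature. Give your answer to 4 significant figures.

P ∝ T⁴, so T₂/T₁ = (P₂/P₁)^(1/4) = (0.525)^(1/4) = 0.851216.
T₂ = 651.8 × 0.851216 = 554.8 K.

T₂ ≈ 554.8 K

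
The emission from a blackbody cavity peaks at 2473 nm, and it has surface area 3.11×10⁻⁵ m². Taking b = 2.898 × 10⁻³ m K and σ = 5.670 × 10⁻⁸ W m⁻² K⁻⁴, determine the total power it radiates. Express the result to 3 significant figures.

Wien's law: T = b/λ_max = 2.898×10⁻³/2.473×10⁻⁶ = 1171.86 K.
Area A = 3.11×10⁻⁵ m².
Then P = σAT⁴ = 5.670×10⁻⁸×3.11×10⁻⁵×(1171.86)⁴ = 3.33 W.

P ≈ 3.33 W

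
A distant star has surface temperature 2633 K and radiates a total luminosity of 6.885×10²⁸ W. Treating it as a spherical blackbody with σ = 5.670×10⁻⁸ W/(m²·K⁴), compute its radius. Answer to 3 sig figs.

L = 4πR²σT⁴ ⇒ R = √(L/(4πσT⁴)).
σT⁴ = 2.72513×10⁶ W/m², so R = √(6.885×10²⁸/(4π×2.72513×10⁶)) = 4.48×10¹⁰ m.

R ≈ 4.48×10¹⁰ m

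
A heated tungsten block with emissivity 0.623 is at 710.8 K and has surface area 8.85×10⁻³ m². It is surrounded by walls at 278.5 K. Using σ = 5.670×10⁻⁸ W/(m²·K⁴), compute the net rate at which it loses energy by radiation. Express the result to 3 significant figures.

Net loss ≈ 77.9 W

Area A = 8.85×10⁻³ m².
Net radiated power P_net = εσA(T⁴ − T₀⁴) = 0.623×5.670×10⁻⁸×8.85×10⁻³×(710.8⁴ − 278.5⁴).
T⁴ − T₀⁴ = 2.55264×10¹¹ − 6.01590×10⁹ = 2.49248×10¹¹ K⁴, so P_net = 77.9 W.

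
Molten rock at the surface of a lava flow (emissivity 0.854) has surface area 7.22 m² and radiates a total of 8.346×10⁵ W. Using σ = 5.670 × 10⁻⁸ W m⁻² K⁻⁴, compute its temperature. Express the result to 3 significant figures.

T ≈ 1.24×10³ K

Area A = 7.22 m².
P = εσAT⁴ ⇒ T = (P/(εσA))^(1/4) = (8.346×10⁵/(0.854×5.670×10⁻⁸×7.22))^(1/4) = 1.24×10³ K.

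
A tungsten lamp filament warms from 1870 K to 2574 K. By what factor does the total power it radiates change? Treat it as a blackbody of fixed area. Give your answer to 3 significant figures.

P ∝ T⁴, so P₂/P₁ = (T₂/T₁)⁴ = (2574/1870)⁴ = (1.37647)⁴ = 3.59.

P₂/P₁ ≈ 3.59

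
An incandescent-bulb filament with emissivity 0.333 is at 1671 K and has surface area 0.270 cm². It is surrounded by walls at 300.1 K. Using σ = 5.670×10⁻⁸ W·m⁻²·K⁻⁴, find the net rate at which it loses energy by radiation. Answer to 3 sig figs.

Area A = 0.270 cm² = 2.70×10⁻⁵ m².
Net radiated power P_net = εσA(T⁴ − T₀⁴) = 0.333×5.670×10⁻⁸×2.70×10⁻⁵×(1671⁴ − 300.1⁴).
T⁴ − T₀⁴ = 7.79661×10¹² − 8.11081×10⁹ = 7.78850×10¹² K⁴, so P_net = 3.97 W.

Net loss ≈ 3.97 W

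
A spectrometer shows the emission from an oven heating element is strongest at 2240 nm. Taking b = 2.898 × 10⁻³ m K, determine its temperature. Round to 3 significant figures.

T ≈ 1.29×10³ K

Wien's law gives T = b/λ_max = (2.898×10⁻³ m·K)/(2.240×10⁻⁶ m) = 1.29×10³ K.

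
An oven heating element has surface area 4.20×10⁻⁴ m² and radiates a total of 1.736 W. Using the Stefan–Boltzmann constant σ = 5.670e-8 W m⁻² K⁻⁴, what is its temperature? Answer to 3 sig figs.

T ≈ 520 K

Area A = 4.20×10⁻⁴ m².
P = σAT⁴ ⇒ T = (P/(σA))^(1/4) = (1.736/(5.670×10⁻⁸×4.20×10⁻⁴))^(1/4) = 520 K.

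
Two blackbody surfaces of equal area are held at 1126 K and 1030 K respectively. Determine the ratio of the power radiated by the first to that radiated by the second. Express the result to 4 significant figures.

P₁/P₂ ≈ 1.428

With equal areas, P₁/P₂ = (T₁/T₂)⁴ = (1126/1030)⁴ = 1.428.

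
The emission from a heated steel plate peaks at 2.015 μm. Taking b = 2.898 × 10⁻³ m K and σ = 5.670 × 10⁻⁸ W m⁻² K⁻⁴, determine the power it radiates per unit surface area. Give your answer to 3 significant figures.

I ≈ 2.43×10⁵ W/m²

Wien's law: T = b/λ_max = 2.898×10⁻³/2.015×10⁻⁶ = 1438.21 K.
Then I = σT⁴ = 5.670×10⁻⁸×(1438.21)⁴ = 2.43×10⁵ W/m².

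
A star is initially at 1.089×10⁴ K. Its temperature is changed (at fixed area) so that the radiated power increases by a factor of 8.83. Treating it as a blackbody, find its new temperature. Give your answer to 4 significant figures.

T₂ ≈ 1.877×10⁴ K

P ∝ T⁴, so T₂/T₁ = (P₂/P₁)^(1/4) = (8.83)^(1/4) = 1.72381.
T₂ = 1.089×10⁴ × 1.72381 = 1.877×10⁴ K.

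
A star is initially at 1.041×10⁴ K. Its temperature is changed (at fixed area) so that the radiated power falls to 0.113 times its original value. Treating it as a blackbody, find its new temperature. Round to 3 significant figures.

T₂ ≈ 6.04×10³ K

P ∝ T⁴, so T₂/T₁ = (P₂/P₁)^(1/4) = (0.113)^(1/4) = 0.579789.
T₂ = 1.041×10⁴ × 0.579789 = 6.04×10³ K.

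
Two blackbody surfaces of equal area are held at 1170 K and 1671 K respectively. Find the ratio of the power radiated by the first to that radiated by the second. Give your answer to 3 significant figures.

P₁/P₂ ≈ 0.240

With equal areas, P₁/P₂ = (T₁/T₂)⁴ = (1170/1671)⁴ = 0.240.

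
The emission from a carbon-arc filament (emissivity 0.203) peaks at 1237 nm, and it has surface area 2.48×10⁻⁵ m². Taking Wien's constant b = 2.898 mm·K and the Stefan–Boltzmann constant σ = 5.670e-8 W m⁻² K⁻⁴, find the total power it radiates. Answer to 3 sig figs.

P ≈ 8.60 W

Wien's law: T = b/λ_max = 2.898×10⁻³/1.237×10⁻⁶ = 2342.76 K.
Area A = 2.48×10⁻⁵ m².
Then P = εσAT⁴ = 0.203×5.670×10⁻⁸×2.48×10⁻⁵×(2342.76)⁴ = 8.60 W.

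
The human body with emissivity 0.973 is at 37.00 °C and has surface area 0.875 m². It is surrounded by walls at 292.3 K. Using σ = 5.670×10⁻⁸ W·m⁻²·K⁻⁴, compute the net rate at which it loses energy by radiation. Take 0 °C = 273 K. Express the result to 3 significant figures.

T = 37.00 °C + 273 = 310.00 K.
Area A = 0.875 m².
Net radiated power P_net = εσA(T⁴ − T₀⁴) = 0.973×5.670×10⁻⁸×0.875×(310.00⁴ − 292.3⁴).
T⁴ − T₀⁴ = 9.23521×10⁹ − 7.29987×10⁹ = 1.93534×10⁹ K⁴, so P_net = 93.4 W.

Net loss ≈ 93.4 W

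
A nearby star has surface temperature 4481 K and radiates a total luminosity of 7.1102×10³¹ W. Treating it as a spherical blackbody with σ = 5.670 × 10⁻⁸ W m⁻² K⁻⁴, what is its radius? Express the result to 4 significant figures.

L = 4πR²σT⁴ ⇒ R = √(L/(4πσT⁴)).
σT⁴ = 2.28603×10⁷ W/m², so R = √(7.1102×10³¹/(4π×2.28603×10⁷)) = 4.975×10¹¹ m.

R ≈ 4.975×10¹¹ m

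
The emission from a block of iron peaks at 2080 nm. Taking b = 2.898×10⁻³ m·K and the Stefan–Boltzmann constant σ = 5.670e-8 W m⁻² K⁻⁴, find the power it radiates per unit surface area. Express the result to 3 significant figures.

Wien's law: T = b/λ_max = 2.898×10⁻³/2.080×10⁻⁶ = 1393.27 K.
Then I = σT⁴ = 5.670×10⁻⁸×(1393.27)⁴ = 2.14×10⁵ W/m².

I ≈ 2.14×10⁵ W/m²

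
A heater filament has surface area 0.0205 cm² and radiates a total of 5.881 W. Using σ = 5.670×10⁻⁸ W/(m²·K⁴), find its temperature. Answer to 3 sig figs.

Area A = 0.0205 cm² = 2.05×10⁻⁶ m².
P = σAT⁴ ⇒ T = (P/(σA))^(1/4) = (5.881/(5.670×10⁻⁸×2.05×10⁻⁶))^(1/4) = 2.67×10³ K.

T ≈ 2.67×10³ K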